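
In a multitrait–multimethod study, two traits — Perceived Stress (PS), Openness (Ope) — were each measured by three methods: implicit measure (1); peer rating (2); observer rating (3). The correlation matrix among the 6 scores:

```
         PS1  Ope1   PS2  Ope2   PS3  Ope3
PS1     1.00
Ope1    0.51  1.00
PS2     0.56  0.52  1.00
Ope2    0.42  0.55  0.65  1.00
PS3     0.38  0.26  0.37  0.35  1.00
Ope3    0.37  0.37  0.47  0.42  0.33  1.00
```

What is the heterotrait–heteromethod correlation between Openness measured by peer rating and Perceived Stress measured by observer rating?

0.35

Different traits and methods: r(Ope2, PS3) = 0.35.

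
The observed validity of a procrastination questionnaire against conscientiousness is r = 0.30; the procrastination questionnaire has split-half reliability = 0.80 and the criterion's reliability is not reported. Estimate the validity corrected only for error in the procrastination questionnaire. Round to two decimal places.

0.34

Single correction: r_c = r_obs / √r_xx = 0.30 / √0.80 = 0.30 / 0.8944 ≈ 0.34.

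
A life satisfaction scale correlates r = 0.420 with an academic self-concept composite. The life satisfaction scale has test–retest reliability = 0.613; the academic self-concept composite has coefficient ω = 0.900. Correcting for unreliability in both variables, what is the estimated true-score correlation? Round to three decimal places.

r_true = r_obs / √(r_xx · r_yy) = 0.420 / √(0.613 × 0.900) = 0.420 / √0.551700 = 0.420 / 0.7428 ≈ 0.565.

0.565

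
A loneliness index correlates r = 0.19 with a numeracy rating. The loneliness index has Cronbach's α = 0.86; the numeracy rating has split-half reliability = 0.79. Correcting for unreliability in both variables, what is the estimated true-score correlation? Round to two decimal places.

0.23

r_true = r_obs / √(r_xx · r_yy) = 0.19 / √(0.86 × 0.79) = 0.19 / √0.6794 = 0.19 / 0.8243 ≈ 0.23.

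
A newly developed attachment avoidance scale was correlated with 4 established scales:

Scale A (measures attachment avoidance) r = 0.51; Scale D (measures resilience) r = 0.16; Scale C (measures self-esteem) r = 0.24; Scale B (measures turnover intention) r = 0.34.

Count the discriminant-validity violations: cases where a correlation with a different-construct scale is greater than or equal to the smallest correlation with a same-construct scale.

Convergent (same construct = attachment avoidance): Scale A.
Smallest convergent = 0.51. Discriminant values: 0.16, 0.24, 0.34; count ≥ 0.51 → 0.

0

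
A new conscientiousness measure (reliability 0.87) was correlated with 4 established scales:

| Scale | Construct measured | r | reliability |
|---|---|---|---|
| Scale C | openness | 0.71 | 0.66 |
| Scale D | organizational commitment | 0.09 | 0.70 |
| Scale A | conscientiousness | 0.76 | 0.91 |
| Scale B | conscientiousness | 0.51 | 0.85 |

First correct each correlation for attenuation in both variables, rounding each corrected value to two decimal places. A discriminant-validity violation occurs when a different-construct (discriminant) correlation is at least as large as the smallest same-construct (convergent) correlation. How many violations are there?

1

Disattenuated r (r / √(r_scale · r_new)):
  Scale C (disc): 0.71 / √(0.66·0.87) = 0.94
  Scale D (disc): 0.09 / √(0.70·0.87) = 0.12
  Scale A (conv): 0.76 / √(0.91·0.87) = 0.85
  Scale B (conv): 0.51 / √(0.85·0.87) = 0.59
Smallest convergent = 0.59. Discriminant values: 0.94, 0.12; count ≥ 0.59 → 1.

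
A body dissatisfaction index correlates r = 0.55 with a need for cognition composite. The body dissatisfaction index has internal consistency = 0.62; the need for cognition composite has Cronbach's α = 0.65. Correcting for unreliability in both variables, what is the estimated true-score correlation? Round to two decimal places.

0.87

r_true = r_obs / √(r_xx · r_yy) = 0.55 / √(0.62 × 0.65) = 0.55 / √0.4030 = 0.55 / 0.6348 ≈ 0.87.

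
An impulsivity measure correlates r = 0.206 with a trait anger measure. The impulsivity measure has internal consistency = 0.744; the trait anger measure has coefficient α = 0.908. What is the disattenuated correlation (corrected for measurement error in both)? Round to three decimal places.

0.251

r_true = r_obs / √(r_xx · r_yy) = 0.206 / √(0.744 × 0.908) = 0.206 / √0.675552 = 0.206 / 0.8219 ≈ 0.251.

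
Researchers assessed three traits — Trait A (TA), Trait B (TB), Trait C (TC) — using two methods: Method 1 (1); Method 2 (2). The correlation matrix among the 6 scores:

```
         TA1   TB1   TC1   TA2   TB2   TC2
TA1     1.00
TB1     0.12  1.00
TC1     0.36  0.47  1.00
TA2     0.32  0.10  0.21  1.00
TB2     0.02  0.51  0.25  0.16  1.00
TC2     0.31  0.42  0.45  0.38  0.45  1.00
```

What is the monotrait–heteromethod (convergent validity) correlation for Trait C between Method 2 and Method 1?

Same trait (TC), different methods: r(TC2, TC1) = 0.45.

0.45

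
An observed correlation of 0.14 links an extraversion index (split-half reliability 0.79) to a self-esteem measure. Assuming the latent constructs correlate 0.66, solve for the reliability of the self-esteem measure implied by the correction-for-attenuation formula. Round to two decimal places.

r_true = r_obs / √(r_xx · r_yy) ⇒ 0.66 = 0.14 / √(0.79 · r_yy).
√(0.79 · r_yy) = 0.14 / 0.66 = 0.2121; 0.79 · r_yy = 0.0450; r_yy = 0.0450 / 0.79 ≈ 0.06.

0.06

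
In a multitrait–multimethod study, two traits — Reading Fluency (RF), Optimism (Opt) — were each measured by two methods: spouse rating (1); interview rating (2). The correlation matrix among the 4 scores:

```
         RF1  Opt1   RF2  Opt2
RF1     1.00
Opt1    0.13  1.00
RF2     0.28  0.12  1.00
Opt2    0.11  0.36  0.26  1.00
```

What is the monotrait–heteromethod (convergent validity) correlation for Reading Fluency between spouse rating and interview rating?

0.28

Same trait (RF), different methods: r(RF1, RF2) = 0.28.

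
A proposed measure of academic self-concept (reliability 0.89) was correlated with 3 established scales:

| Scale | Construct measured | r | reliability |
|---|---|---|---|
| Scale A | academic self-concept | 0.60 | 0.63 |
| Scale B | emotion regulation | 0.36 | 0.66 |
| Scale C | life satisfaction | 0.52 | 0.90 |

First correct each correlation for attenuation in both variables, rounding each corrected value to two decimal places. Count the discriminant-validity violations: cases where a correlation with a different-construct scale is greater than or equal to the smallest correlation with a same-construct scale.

Disattenuated r (r / √(r_scale · r_new)):
  Scale A (conv): 0.60 / √(0.63·0.89) = 0.80
  Scale B (disc): 0.36 / √(0.66·0.89) = 0.47
  Scale C (disc): 0.52 / √(0.90·0.89) = 0.58
Smallest convergent = 0.80. Discriminant values: 0.47, 0.58; count ≥ 0.80 → 0.

0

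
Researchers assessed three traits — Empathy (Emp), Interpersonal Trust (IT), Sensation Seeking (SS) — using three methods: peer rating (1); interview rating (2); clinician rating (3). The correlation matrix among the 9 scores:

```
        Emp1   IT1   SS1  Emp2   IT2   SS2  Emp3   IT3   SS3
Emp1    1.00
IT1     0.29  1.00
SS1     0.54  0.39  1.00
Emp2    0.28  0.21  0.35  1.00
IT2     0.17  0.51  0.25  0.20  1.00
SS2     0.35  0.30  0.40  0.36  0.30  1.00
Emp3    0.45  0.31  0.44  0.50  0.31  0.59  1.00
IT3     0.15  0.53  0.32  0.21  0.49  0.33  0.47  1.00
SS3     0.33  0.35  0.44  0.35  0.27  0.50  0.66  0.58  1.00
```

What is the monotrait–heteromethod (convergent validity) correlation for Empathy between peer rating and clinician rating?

Same trait (Emp), different methods: r(Emp1, Emp3) = 0.45.

0.45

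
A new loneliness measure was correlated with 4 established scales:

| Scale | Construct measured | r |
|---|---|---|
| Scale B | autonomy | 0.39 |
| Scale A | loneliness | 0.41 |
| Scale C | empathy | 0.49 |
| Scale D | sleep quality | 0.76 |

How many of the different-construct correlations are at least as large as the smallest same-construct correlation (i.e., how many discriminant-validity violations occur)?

Convergent (same construct = loneliness): Scale A.
Smallest convergent = 0.41. Discriminant values: 0.39, 0.49, 0.76; count ≥ 0.41 → 2.

2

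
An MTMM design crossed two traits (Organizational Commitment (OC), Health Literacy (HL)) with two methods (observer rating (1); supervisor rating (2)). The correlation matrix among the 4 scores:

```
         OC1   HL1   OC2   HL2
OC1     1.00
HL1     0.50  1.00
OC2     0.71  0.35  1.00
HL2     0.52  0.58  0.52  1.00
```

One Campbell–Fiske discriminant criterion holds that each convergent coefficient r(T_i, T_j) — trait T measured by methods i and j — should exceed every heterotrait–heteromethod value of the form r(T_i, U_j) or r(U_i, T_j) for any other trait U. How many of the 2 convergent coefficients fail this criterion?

Checking each validity diagonal entry against its comparison values:
OC (methods 1·2): 0.71 vs {0.52, 0.35} → pass.
HL (methods 1·2): 0.58 vs {0.35, 0.52} → pass.
0 of 2 fail.

0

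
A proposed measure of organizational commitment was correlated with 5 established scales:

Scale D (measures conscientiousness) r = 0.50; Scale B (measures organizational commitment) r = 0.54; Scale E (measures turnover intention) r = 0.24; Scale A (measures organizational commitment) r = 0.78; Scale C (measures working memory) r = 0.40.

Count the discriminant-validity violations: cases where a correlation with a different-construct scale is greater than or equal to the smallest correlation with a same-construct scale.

Convergent (same construct = organizational commitment): Scale B, Scale A.
Smallest convergent = 0.54. Discriminant values: 0.50, 0.24, 0.40; count ≥ 0.54 → 0.

0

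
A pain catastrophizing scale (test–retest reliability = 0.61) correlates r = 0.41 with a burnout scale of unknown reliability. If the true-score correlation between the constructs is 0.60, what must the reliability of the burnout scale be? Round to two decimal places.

0.77

r_true = r_obs / √(r_xx · r_yy) ⇒ 0.60 = 0.41 / √(0.61 · r_yy).
√(0.61 · r_yy) = 0.41 / 0.60 = 0.6833; 0.61 · r_yy = 0.4669; r_yy = 0.4669 / 0.61 ≈ 0.77.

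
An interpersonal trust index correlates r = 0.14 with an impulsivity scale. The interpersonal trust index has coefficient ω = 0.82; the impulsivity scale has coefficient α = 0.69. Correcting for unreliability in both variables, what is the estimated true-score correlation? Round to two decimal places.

r_true = r_obs / √(r_xx · r_yy) = 0.14 / √(0.82 × 0.69) = 0.14 / √0.5658 = 0.14 / 0.7522 ≈ 0.19.

0.19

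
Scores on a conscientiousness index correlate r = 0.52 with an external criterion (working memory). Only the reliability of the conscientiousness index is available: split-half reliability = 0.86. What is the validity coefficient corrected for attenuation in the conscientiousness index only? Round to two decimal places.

0.56

Single correction: r_c = r_obs / √r_xx = 0.52 / √0.86 = 0.52 / 0.9274 ≈ 0.56.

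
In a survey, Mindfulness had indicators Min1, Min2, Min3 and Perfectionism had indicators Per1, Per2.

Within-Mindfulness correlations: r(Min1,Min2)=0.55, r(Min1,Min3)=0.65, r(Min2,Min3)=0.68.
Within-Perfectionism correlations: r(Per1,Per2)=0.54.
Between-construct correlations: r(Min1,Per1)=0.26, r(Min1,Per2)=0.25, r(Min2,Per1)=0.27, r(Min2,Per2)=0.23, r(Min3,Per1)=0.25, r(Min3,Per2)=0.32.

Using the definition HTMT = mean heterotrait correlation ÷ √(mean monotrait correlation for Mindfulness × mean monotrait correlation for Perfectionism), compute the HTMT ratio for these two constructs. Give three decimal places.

0.453

Mean heterotrait r = 1.58/6 = 0.2633.
Mean within-Min = 1.88/3 = 0.6267; mean within-Per = 0.54/1 = 0.5400.
Geometric mean = √(0.6267 × 0.5400) = 0.5817.
HTMT = 0.2633 / 0.5817 = 0.453.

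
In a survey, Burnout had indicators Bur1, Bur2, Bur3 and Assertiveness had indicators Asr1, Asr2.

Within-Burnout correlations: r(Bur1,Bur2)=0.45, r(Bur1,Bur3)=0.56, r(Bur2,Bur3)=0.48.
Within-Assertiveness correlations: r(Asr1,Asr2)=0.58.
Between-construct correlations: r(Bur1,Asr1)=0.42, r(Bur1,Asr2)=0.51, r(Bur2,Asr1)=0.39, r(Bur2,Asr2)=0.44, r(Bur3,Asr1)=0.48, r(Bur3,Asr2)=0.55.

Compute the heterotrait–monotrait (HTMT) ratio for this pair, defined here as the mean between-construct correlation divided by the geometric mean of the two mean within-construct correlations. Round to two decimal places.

Between-construct mean = 2.79/6 = 0.4650.
Mean within-Bur = 1.49/3 = 0.4967; mean within-Asr = 0.58/1 = 0.5800.
Geometric mean = √(0.4967 × 0.5800) = 0.5367.
HTMT = 0.4650 / 0.5367 = 0.87.

0.87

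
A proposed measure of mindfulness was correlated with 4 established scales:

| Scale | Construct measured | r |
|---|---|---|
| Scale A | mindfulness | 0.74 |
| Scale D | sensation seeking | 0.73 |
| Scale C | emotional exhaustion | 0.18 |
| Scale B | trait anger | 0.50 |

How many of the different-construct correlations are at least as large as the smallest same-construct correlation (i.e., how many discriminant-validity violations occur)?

0

Convergent (same construct = mindfulness): Scale A.
Smallest convergent = 0.74. Discriminant values: 0.73, 0.18, 0.50; count ≥ 0.74 → 0.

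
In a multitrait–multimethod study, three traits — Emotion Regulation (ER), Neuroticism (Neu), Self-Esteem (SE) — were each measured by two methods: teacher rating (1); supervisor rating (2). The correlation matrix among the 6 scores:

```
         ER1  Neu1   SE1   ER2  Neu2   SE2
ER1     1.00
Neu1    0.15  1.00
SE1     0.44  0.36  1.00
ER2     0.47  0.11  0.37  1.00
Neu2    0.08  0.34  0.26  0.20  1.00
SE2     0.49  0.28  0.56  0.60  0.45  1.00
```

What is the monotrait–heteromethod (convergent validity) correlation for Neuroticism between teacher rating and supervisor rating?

Same trait (Neu), different methods: r(Neu1, Neu2) = 0.34.

0.34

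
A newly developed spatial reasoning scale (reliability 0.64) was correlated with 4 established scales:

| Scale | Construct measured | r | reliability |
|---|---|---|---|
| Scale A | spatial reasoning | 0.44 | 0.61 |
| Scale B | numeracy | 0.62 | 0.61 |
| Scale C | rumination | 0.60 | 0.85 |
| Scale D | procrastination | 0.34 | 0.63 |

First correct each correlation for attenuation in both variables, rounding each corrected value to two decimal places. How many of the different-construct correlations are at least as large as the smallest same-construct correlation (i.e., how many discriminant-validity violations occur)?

Disattenuated r (r / √(r_scale · r_new)):
  Scale A (conv): 0.44 / √(0.61·0.64) = 0.70
  Scale B (disc): 0.62 / √(0.61·0.64) = 0.99
  Scale C (disc): 0.60 / √(0.85·0.64) = 0.81
  Scale D (disc): 0.34 / √(0.63·0.64) = 0.54
Smallest convergent = 0.70. Discriminant values: 0.99, 0.81, 0.54; count ≥ 0.70 → 2.

2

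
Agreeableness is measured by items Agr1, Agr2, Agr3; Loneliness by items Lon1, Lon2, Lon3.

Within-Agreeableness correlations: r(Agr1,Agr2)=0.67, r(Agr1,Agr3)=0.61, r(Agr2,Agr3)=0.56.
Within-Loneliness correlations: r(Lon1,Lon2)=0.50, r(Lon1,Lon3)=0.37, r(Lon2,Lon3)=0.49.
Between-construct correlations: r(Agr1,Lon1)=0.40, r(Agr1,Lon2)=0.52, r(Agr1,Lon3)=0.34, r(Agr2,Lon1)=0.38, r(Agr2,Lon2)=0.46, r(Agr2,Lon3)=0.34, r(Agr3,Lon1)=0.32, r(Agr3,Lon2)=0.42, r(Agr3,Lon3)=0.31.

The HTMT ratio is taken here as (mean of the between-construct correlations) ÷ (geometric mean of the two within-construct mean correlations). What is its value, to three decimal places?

0.735

Between-construct mean = 3.49/9 = 0.3878.
Mean within-Agr = 1.84/3 = 0.6133; mean within-Lon = 1.36/3 = 0.4533.
Geometric mean = √(0.6133 × 0.4533) = 0.5273.
HTMT = 0.3878 / 0.5273 = 0.735.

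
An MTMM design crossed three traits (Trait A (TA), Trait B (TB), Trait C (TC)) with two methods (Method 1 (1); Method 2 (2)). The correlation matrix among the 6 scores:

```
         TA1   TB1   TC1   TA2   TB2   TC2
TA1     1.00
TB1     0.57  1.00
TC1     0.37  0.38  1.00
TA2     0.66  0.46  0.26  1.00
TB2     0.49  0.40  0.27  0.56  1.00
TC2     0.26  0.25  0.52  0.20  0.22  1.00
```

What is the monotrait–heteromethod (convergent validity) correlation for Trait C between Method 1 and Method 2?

0.52

Same trait (TC), different methods: r(TC1, TC2) = 0.52.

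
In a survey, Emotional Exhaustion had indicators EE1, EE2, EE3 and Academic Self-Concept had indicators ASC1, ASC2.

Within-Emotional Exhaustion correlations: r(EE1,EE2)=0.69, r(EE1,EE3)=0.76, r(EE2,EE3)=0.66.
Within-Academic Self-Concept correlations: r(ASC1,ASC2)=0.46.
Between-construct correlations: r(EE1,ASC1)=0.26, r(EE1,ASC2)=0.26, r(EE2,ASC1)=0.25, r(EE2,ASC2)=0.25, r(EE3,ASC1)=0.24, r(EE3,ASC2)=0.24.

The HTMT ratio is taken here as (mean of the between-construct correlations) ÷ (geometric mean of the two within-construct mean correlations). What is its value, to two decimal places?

Mean between = 1.50/6 = 0.2500.
Mean within-EE = 2.11/3 = 0.7033; mean within-ASC = 0.46/1 = 0.4600.
Geometric mean = √(0.7033 × 0.4600) = 0.5688.
HTMT = 0.2500 / 0.5688 = 0.44.

0.44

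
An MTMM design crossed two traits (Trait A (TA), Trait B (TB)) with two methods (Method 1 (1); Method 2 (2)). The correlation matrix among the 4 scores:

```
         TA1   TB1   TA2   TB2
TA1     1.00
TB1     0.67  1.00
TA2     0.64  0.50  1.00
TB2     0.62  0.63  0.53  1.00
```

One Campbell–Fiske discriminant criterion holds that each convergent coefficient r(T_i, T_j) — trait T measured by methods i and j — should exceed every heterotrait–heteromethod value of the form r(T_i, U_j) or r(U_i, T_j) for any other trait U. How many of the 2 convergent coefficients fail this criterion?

0

Convergent coefficients and their comparison sets:
TA (methods 1·2): 0.64 vs {0.62, 0.50} → pass.
TB (methods 1·2): 0.63 vs {0.50, 0.62} → pass.
0 of 2 fail.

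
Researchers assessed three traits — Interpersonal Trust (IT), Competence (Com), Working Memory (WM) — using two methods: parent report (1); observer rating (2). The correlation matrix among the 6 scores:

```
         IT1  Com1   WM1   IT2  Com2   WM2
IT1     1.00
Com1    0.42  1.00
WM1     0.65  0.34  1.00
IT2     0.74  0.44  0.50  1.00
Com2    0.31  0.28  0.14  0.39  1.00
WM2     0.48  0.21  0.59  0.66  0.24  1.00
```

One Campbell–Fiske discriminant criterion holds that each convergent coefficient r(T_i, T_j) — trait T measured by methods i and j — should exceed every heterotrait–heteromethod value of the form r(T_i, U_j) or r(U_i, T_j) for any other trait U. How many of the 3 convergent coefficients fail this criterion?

Convergent coefficients and their comparison sets:
IT (methods 1·2): 0.74 vs {0.31, 0.44, 0.48, 0.50} → pass.
Com (methods 1·2): 0.28 vs {0.44, 0.31, 0.21, 0.14} → fail.
WM (methods 1·2): 0.59 vs {0.50, 0.48, 0.14, 0.21} → pass.
1 of 3 fail.

1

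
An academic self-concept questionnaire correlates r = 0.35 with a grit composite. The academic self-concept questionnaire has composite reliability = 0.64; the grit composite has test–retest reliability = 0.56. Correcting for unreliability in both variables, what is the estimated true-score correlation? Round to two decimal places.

r_true = r_obs / √(r_xx · r_yy) = 0.35 / √(0.64 × 0.56) = 0.35 / √0.3584 = 0.35 / 0.5987 ≈ 0.58.

0.58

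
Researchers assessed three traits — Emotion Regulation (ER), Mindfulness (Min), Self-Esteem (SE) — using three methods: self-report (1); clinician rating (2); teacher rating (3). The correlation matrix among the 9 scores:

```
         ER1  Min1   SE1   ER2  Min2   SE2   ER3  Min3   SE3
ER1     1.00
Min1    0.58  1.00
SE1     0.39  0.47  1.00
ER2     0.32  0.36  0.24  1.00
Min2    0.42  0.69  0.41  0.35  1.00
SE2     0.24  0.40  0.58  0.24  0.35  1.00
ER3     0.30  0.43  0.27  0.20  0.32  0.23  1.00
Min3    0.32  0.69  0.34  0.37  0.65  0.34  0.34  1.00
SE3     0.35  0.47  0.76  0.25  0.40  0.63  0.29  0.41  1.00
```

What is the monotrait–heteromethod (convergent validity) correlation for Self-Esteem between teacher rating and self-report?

0.76

Same trait (SE), different methods: r(SE3, SE1) = 0.76.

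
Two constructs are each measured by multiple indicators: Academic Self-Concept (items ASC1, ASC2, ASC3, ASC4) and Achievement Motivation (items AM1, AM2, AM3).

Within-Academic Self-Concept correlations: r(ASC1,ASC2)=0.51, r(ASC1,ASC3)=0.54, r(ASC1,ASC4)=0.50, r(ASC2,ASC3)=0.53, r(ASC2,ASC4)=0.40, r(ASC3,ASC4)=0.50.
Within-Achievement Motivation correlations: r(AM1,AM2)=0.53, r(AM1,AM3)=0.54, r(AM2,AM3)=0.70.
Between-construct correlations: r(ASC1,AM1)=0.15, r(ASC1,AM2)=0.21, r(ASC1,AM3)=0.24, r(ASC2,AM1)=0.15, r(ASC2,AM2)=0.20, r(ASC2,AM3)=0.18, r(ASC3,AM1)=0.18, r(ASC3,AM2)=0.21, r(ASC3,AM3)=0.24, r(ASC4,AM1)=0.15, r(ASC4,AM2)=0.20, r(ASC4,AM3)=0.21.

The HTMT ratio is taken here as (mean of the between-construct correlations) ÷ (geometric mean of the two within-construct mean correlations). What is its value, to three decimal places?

0.357

Mean heterotrait r = 2.32/12 = 0.1933.
Mean within-ASC = 2.98/6 = 0.4967; mean within-AM = 1.77/3 = 0.5900.
Geometric mean = √(0.4967 × 0.5900) = 0.5413.
HTMT = 0.1933 / 0.5413 = 0.357.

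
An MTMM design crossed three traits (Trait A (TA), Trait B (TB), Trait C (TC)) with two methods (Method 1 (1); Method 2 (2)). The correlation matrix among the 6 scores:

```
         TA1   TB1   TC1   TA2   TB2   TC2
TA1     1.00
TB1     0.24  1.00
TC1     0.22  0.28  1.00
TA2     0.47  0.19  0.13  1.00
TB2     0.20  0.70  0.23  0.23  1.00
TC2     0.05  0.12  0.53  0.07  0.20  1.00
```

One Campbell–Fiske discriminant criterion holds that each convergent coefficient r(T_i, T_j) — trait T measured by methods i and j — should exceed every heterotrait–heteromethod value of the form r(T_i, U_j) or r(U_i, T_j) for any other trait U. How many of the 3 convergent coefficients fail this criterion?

0

Checking each validity diagonal entry against its comparison values:
TA (methods 1·2): 0.47 vs {0.20, 0.19, 0.05, 0.13} → pass.
TB (methods 1·2): 0.70 vs {0.19, 0.20, 0.12, 0.23} → pass.
TC (methods 1·2): 0.53 vs {0.13, 0.05, 0.23, 0.12} → pass.
0 of 3 fail.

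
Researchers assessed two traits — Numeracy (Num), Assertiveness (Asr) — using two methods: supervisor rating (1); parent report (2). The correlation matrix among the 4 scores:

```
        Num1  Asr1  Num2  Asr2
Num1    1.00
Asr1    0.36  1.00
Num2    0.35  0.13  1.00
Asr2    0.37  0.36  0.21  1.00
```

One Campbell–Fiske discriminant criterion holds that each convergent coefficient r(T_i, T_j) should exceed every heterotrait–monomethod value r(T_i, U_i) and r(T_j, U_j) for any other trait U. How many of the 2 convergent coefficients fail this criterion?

2

Convergent coefficients and their comparison sets:
Num (methods 1·2): 0.35 vs {0.36, 0.21} → fail.
Asr (methods 1·2): 0.36 vs {0.36, 0.21} → fail.
2 of 2 fail.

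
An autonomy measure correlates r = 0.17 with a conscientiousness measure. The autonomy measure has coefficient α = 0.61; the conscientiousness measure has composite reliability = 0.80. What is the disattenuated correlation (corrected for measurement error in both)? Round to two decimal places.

r_true = r_obs / √(r_xx · r_yy) = 0.17 / √(0.61 × 0.80) = 0.17 / √0.4880 = 0.17 / 0.6986 ≈ 0.24.

0.24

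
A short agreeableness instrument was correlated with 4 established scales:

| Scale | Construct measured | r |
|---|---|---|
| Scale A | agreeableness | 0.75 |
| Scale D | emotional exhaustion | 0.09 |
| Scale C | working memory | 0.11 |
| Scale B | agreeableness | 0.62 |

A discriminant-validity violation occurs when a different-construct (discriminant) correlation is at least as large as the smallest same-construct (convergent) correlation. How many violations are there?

0

Convergent (same construct = agreeableness): Scale A, Scale B.
Smallest convergent = 0.62. Discriminant values: 0.09, 0.11; count ≥ 0.62 → 0.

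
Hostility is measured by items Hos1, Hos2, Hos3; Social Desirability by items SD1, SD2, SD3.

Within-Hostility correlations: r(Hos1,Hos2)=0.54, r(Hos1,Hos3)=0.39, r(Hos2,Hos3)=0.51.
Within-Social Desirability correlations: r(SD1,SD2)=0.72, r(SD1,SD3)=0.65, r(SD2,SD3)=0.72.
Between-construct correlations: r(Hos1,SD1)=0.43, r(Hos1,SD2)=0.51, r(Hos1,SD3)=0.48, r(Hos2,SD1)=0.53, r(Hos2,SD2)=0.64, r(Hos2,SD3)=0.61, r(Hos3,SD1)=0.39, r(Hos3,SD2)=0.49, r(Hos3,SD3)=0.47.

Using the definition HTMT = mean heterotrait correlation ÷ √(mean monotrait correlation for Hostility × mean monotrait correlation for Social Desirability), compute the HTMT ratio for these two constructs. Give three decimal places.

Mean between = 4.55/9 = 0.5056.
Mean within-Hos = 1.44/3 = 0.4800; mean within-SD = 2.09/3 = 0.6967.
Geometric mean = √(0.4800 × 0.6967) = 0.5783.
HTMT = 0.5056 / 0.5783 = 0.874.

0.874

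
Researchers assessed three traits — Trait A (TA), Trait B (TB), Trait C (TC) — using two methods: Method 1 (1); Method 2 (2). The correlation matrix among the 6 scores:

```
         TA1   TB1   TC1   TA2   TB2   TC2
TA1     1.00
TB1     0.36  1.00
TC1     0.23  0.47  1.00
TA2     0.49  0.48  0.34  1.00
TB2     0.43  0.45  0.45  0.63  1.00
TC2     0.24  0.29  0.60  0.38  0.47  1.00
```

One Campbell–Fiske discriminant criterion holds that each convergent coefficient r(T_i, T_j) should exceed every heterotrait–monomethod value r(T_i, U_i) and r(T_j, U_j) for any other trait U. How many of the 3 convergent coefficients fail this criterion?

2

Checking each validity diagonal entry against its comparison values:
TA (methods 1·2): 0.49 vs {0.36, 0.63, 0.23, 0.38} → fail.
TB (methods 1·2): 0.45 vs {0.36, 0.63, 0.47, 0.47} → fail.
TC (methods 1·2): 0.60 vs {0.23, 0.38, 0.47, 0.47} → pass.
2 of 3 fail.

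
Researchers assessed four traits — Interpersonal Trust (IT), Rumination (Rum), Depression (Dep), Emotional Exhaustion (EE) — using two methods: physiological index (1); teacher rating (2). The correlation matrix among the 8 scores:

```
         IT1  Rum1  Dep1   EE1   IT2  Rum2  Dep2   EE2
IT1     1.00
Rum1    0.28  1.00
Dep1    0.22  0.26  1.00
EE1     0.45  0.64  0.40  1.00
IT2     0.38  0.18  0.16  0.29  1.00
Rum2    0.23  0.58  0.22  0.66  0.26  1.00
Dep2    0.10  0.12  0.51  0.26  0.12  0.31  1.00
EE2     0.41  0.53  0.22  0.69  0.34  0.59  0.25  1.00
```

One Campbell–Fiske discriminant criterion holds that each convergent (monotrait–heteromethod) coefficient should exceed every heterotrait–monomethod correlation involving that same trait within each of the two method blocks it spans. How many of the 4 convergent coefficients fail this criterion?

2

Checking each validity diagonal entry against its comparison values:
IT (methods 1·2): 0.38 vs {0.28, 0.26, 0.22, 0.12, 0.45, 0.34} → fail.
Rum (methods 1·2): 0.58 vs {0.28, 0.26, 0.26, 0.31, 0.64, 0.59} → fail.
Dep (methods 1·2): 0.51 vs {0.22, 0.12, 0.26, 0.31, 0.40, 0.25} → pass.
EE (methods 1·2): 0.69 vs {0.45, 0.34, 0.64, 0.59, 0.40, 0.25} → pass.
2 of 4 fail.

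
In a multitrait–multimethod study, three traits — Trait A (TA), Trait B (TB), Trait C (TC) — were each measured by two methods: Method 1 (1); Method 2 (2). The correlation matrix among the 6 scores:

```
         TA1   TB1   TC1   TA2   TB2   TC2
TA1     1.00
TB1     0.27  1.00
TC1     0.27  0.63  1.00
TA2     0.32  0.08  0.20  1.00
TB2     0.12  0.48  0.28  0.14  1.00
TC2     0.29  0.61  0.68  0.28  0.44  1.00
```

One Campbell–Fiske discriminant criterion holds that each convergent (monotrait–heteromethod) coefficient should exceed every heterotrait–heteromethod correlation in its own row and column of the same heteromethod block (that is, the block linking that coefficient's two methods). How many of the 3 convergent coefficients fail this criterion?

Checking each validity diagonal entry against its comparison values:
TA (methods 1·2): 0.32 vs {0.12, 0.08, 0.29, 0.20} → pass.
TB (methods 1·2): 0.48 vs {0.08, 0.12, 0.61, 0.28} → fail.
TC (methods 1·2): 0.68 vs {0.20, 0.29, 0.28, 0.61} → pass.
1 of 3 fail.

1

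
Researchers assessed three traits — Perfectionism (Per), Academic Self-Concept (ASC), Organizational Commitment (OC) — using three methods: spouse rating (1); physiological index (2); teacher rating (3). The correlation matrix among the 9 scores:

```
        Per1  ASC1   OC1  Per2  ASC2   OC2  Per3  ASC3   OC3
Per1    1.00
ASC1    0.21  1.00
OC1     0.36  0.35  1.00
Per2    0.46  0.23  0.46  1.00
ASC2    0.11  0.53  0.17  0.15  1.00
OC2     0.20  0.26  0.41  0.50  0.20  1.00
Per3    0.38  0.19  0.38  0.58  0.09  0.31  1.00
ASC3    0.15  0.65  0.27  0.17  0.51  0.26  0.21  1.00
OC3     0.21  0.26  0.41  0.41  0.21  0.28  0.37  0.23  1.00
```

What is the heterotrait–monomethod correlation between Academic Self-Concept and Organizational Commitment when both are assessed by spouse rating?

Different traits, same method: r(ASC1, OC1) = 0.35.

0.35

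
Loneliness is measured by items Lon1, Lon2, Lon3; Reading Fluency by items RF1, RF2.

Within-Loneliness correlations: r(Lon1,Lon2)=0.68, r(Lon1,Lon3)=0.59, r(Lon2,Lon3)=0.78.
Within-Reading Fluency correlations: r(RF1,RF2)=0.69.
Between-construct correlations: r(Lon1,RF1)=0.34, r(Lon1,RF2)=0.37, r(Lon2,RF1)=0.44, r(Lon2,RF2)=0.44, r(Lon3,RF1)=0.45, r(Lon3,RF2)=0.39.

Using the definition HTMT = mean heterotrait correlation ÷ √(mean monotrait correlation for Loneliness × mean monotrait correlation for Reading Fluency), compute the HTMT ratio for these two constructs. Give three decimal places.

0.590

Between-construct mean = 2.43/6 = 0.4050.
Mean within-Lon = 2.05/3 = 0.6833; mean within-RF = 0.69/1 = 0.6900.
Geometric mean = √(0.6833 × 0.6900) = 0.6866.
HTMT = 0.4050 / 0.6866 = 0.590.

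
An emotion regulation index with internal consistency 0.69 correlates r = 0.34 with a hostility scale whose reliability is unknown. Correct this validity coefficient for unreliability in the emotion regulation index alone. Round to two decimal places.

0.41

Single correction: r_c = r_obs / √r_xx = 0.34 / √0.69 = 0.34 / 0.8307 ≈ 0.41.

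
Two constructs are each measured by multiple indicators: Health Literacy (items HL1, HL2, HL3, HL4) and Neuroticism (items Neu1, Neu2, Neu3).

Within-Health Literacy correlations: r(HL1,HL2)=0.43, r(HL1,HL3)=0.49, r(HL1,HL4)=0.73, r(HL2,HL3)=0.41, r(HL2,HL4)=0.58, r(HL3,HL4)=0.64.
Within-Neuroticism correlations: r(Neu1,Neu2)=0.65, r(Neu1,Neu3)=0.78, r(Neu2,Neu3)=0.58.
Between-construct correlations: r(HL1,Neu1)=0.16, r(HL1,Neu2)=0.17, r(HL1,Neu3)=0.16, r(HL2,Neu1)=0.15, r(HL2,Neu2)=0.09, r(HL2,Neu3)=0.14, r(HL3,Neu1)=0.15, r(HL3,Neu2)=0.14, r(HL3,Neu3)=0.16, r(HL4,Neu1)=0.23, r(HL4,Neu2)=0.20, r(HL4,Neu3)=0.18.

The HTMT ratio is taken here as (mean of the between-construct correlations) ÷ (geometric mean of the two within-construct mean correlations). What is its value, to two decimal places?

Mean heterotrait r = 1.93/12 = 0.1608.
Mean within-HL = 3.28/6 = 0.5467; mean within-Neu = 2.01/3 = 0.6700.
Geometric mean = √(0.5467 × 0.6700) = 0.6052.
HTMT = 0.1608 / 0.6052 = 0.27.

0.27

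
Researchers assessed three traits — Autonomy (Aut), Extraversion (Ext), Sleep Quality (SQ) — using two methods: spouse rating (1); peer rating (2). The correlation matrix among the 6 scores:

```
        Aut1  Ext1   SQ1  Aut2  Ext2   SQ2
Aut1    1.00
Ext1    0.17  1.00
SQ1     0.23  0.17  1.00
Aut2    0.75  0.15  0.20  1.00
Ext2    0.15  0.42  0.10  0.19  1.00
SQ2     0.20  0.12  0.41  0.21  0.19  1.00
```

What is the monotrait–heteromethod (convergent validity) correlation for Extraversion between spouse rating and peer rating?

Same trait (Ext), different methods: r(Ext1, Ext2) = 0.42.

0.42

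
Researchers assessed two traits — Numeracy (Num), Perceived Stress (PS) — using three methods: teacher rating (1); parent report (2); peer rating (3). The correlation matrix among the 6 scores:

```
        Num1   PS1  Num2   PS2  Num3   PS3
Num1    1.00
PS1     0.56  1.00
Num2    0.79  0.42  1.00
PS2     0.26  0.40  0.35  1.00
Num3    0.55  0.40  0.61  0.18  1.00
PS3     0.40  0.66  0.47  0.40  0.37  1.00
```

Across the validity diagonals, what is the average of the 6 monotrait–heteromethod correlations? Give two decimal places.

0.57

Convergent values: 0.79, 0.55, 0.61, 0.40, 0.66, 0.40; mean = 3.41/6 = 0.57.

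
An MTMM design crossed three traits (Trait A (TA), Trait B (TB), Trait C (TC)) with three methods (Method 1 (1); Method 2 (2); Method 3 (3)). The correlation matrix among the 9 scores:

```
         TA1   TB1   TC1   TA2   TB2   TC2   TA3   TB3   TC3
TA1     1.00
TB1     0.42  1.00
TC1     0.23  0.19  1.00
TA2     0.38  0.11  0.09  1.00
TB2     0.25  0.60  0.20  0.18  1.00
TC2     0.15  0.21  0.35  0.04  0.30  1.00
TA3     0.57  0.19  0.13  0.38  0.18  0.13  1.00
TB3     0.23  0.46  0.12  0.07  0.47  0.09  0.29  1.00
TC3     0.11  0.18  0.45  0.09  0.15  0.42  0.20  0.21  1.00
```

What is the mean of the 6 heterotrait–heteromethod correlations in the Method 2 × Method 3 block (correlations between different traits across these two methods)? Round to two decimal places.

HTHM values (method 2 × method 3): 0.07, 0.09, 0.18, 0.15, 0.13, 0.09; mean = 0.71/6 = 0.12.

0.12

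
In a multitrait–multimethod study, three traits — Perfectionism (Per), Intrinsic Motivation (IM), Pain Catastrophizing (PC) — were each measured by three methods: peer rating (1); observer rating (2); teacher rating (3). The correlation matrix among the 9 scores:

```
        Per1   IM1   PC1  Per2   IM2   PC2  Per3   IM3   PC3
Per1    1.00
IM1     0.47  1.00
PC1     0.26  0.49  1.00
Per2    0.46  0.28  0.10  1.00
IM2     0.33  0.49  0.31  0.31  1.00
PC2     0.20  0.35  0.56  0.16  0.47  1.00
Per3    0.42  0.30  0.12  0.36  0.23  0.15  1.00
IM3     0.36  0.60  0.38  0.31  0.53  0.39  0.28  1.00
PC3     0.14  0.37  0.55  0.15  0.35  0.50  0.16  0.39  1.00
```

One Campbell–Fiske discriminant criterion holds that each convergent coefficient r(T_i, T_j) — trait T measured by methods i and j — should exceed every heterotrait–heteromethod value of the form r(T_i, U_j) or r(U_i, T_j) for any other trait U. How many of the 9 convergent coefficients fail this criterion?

Checking each validity diagonal entry against its comparison values:
Per (methods 1·2): 0.46 vs {0.33, 0.28, 0.20, 0.10} → pass.
Per (methods 1·3): 0.42 vs {0.36, 0.30, 0.14, 0.12} → pass.
Per (methods 2·3): 0.36 vs {0.31, 0.23, 0.15, 0.15} → pass.
IM (methods 1·2): 0.49 vs {0.28, 0.33, 0.35, 0.31} → pass.
IM (methods 1·3): 0.60 vs {0.30, 0.36, 0.37, 0.38} → pass.
IM (methods 2·3): 0.53 vs {0.23, 0.31, 0.35, 0.39} → pass.
PC (methods 1·2): 0.56 vs {0.10, 0.20, 0.31, 0.35} → pass.
PC (methods 1·3): 0.55 vs {0.12, 0.14, 0.38, 0.37} → pass.
PC (methods 2·3): 0.50 vs {0.15, 0.15, 0.39, 0.35} → pass.
0 of 9 fail.

0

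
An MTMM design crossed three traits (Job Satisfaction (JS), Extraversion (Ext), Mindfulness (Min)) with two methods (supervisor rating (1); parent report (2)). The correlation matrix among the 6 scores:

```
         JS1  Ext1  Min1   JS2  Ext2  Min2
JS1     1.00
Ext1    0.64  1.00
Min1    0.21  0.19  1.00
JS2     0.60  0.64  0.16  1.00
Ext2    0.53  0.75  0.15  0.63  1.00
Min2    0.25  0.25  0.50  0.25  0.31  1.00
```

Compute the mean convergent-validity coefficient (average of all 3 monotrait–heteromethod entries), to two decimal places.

0.62

Convergent values: 0.60, 0.75, 0.50; mean = 1.85/3 = 0.62.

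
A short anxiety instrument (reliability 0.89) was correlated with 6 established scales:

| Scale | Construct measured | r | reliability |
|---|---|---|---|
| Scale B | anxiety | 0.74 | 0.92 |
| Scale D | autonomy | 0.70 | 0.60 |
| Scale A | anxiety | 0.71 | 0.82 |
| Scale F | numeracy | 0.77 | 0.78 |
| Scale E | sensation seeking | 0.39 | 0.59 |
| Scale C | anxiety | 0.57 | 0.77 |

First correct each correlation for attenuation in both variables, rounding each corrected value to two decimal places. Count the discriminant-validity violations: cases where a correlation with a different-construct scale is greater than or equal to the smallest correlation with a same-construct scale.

Disattenuated r (r / √(r_scale · r_new)):
  Scale B (conv): 0.74 / √(0.92·0.89) = 0.82
  Scale D (disc): 0.70 / √(0.60·0.89) = 0.96
  Scale A (conv): 0.71 / √(0.82·0.89) = 0.83
  Scale F (disc): 0.77 / √(0.78·0.89) = 0.92
  Scale E (disc): 0.39 / √(0.59·0.89) = 0.54
  Scale C (conv): 0.57 / √(0.77·0.89) = 0.69
Smallest convergent = 0.69. Discriminant values: 0.96, 0.92, 0.54; count ≥ 0.69 → 2.

2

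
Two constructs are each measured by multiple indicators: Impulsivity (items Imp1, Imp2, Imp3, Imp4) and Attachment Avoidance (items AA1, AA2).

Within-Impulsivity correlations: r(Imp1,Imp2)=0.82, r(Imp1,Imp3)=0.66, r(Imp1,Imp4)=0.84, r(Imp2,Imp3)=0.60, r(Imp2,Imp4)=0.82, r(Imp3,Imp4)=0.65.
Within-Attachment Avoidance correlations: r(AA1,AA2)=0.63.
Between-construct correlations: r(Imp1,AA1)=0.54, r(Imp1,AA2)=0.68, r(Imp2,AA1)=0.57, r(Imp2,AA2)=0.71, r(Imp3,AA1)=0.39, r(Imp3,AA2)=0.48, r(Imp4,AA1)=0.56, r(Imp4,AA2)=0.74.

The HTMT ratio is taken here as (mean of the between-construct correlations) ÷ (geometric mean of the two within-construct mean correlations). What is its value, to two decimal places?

0.86

Mean heterotrait r = 4.67/8 = 0.5838.
Mean within-Imp = 4.39/6 = 0.7317; mean within-AA = 0.63/1 = 0.6300.
Geometric mean = √(0.7317 × 0.6300) = 0.6789.
HTMT = 0.5838 / 0.6789 = 0.86.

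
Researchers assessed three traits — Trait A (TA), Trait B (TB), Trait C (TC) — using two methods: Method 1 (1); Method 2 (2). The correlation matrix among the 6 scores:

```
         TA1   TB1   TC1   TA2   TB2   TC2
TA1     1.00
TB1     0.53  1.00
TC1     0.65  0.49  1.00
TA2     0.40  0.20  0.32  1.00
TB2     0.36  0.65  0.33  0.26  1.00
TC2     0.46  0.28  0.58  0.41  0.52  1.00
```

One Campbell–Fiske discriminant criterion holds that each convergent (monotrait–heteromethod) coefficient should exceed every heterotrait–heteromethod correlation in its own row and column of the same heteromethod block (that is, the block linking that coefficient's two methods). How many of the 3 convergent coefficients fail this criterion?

Convergent coefficients and their comparison sets:
TA (methods 1·2): 0.40 vs {0.36, 0.20, 0.46, 0.32} → fail.
TB (methods 1·2): 0.65 vs {0.20, 0.36, 0.28, 0.33} → pass.
TC (methods 1·2): 0.58 vs {0.32, 0.46, 0.33, 0.28} → pass.
1 of 3 fail.

1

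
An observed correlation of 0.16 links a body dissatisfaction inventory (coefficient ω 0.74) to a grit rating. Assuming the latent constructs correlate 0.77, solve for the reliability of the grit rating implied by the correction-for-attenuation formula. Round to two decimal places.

0.06

r_true = r_obs / √(r_xx · r_yy) ⇒ 0.77 = 0.16 / √(0.74 · r_yy).
√(0.74 · r_yy) = 0.16 / 0.77 = 0.2078; 0.74 · r_yy = 0.0432; r_yy = 0.0432 / 0.74 ≈ 0.06.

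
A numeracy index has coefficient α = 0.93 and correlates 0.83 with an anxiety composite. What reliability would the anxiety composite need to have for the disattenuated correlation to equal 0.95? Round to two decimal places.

r_true = r_obs / √(r_xx · r_yy) ⇒ 0.95 = 0.83 / √(0.93 · r_yy).
√(0.93 · r_yy) = 0.83 / 0.95 = 0.8737; 0.93 · r_yy = 0.7634; r_yy = 0.7634 / 0.93 ≈ 0.82.

0.82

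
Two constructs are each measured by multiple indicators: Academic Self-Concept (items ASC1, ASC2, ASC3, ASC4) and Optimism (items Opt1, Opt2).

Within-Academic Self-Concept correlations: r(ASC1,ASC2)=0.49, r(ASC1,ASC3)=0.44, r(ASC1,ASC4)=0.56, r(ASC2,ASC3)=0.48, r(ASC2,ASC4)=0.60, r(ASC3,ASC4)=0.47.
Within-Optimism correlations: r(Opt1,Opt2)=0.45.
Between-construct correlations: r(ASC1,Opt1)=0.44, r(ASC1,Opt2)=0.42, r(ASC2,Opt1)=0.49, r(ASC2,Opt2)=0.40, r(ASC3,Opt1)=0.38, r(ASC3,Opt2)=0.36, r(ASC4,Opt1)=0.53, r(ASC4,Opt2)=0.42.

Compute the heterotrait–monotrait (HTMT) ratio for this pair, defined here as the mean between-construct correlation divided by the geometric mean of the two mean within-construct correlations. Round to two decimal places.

0.90

Between-construct mean = 3.44/8 = 0.4300.
Mean within-ASC = 3.04/6 = 0.5067; mean within-Opt = 0.45/1 = 0.4500.
Geometric mean = √(0.5067 × 0.4500) = 0.4775.
HTMT = 0.4300 / 0.4775 = 0.90.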